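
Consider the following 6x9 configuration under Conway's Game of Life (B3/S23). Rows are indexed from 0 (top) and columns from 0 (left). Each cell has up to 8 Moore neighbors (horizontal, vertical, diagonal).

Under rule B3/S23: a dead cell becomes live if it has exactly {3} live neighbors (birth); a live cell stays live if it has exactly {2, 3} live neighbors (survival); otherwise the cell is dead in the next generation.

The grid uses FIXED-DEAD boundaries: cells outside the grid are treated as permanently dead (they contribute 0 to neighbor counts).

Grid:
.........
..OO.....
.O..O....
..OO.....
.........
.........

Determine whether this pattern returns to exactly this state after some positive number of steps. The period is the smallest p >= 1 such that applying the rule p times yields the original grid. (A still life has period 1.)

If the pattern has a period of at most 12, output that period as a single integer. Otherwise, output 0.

Simulating and comparing each generation to the original:
Gen 0 (original, given above): 6 live cells
Gen 1: 6 live cells, MATCHES original -> period = 1

Answer: 1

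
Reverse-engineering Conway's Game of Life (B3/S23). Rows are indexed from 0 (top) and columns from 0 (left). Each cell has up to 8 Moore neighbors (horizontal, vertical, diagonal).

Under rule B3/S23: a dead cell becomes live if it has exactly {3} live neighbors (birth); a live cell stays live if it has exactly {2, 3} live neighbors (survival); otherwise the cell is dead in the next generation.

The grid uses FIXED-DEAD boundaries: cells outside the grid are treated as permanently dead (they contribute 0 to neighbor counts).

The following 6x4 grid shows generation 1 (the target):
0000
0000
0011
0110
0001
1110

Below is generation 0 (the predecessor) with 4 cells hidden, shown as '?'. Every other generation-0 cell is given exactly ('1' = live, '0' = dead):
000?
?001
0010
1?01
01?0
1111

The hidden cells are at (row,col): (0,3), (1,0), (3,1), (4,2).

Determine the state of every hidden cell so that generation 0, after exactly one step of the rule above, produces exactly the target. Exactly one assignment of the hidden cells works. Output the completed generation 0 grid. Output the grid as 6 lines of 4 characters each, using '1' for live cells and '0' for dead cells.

Answer: 0000
0001
0010
1001
0100
1111

Derivation:
Hidden generation-0 cells (in order): (0,3), (1,0), (3,1), (4,2).
A hidden cell only influences target cells in its own 3x3 neighborhood. Try each of the 2^4 = 16 assignments, step the completed generation 0 forward once under B3/S23, and compare with the target:
  (0,3)=0 (1,0)=0 (3,1)=0 (4,2)=0 -> step reproduces the target at every cell -> ACCEPT
  (0,3)=0 (1,0)=0 (3,1)=0 (4,2)=1 -> step gives (3,1)='0' but target has '1' -> reject
  (0,3)=0 (1,0)=0 (3,1)=1 (4,2)=0 -> step gives (2,1)='1' but target has '0' -> reject
  (0,3)=0 (1,0)=0 (3,1)=1 (4,2)=1 -> step gives (2,1)='1' but target has '0' -> reject
  (0,3)=0 (1,0)=1 (3,1)=0 (4,2)=0 -> step gives (2,1)='1' but target has '0' -> reject
  (0,3)=0 (1,0)=1 (3,1)=0 (4,2)=1 -> step gives (2,1)='1' but target has '0' -> reject
  (0,3)=0 (1,0)=1 (3,1)=1 (4,2)=0 -> step gives (2,0)='1' but target has '0' -> reject
  (0,3)=0 (1,0)=1 (3,1)=1 (4,2)=1 -> step gives (2,0)='1' but target has '0' -> reject
  (0,3)=1 (1,0)=0 (3,1)=0 (4,2)=0 -> step gives (1,2)='1' but target has '0' -> reject
  (0,3)=1 (1,0)=0 (3,1)=0 (4,2)=1 -> step gives (1,2)='1' but target has '0' -> reject
  (0,3)=1 (1,0)=0 (3,1)=1 (4,2)=0 -> step gives (1,2)='1' but target has '0' -> reject
  (0,3)=1 (1,0)=0 (3,1)=1 (4,2)=1 -> step gives (1,2)='1' but target has '0' -> reject
  (0,3)=1 (1,0)=1 (3,1)=0 (4,2)=0 -> step gives (1,2)='1' but target has '0' -> reject
  (0,3)=1 (1,0)=1 (3,1)=0 (4,2)=1 -> step gives (1,2)='1' but target has '0' -> reject
  (0,3)=1 (1,0)=1 (3,1)=1 (4,2)=0 -> step gives (1,2)='1' but target has '0' -> reject
  (0,3)=1 (1,0)=1 (3,1)=1 (4,2)=1 -> step gives (1,2)='1' but target has '0' -> reject
Unique solution: (0,3)=dead, (1,0)=dead, (3,1)=dead, (4,2)=dead.
Check: live-neighbor counts of every cell in the completed generation 0:
0011
0121
1223
1331
4453
2331
Applying B3/S23 to generation 0 with these counts gives:
0000
0000
0011
0110
0001
1110
which matches the target exactly.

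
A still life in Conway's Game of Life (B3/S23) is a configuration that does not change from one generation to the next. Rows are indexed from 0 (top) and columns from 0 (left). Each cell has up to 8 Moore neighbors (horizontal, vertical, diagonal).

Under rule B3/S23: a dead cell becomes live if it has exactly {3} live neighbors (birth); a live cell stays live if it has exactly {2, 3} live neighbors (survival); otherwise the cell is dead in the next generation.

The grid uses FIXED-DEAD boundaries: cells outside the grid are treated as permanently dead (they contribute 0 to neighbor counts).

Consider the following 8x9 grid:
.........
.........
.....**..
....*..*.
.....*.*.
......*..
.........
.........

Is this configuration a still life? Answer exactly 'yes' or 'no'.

Answer: yes

Derivation:
Compute generation 1 and compare to generation 0 (given above):
Generation 1:
.........
.........
.....**..
....*..*.
.....*.*.
......*..
.........
.........
The grids are IDENTICAL -> still life.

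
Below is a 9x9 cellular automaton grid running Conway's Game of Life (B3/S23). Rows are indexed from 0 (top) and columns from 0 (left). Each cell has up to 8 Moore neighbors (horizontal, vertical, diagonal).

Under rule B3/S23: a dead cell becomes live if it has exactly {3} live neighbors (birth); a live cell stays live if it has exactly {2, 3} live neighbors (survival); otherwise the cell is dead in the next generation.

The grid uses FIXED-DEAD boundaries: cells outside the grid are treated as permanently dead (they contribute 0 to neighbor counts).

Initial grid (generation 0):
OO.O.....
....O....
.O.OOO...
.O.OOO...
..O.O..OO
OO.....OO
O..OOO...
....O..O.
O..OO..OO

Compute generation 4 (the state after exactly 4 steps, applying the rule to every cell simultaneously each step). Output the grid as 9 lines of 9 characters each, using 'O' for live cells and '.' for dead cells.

Answer: .........
.........
.........
O..O.....
.O.O.....
.O.......
...O.....
.........
.........

Derivation:
Simulating step by step:
Generation 0 (given above): 31 live cells
Generation 1: 34 live cells
.........
OO...O...
.........
.O....O..
O.O.OOOOO
OOO..OOOO
OO.OOOOOO
......OOO
...OO..OO
Generation 2: 15 live cells
.........
.........
OO.......
.O....O..
O.OOO...O
.........
O..OO....
..O......
......O.O
Generation 3: 10 live cells
.........
.........
OO.......
...O.....
.OOO.....
.OO......
...O.....
...O.....
.........
Generation 4: 6 live cells
(generation 4 grid is the final answer)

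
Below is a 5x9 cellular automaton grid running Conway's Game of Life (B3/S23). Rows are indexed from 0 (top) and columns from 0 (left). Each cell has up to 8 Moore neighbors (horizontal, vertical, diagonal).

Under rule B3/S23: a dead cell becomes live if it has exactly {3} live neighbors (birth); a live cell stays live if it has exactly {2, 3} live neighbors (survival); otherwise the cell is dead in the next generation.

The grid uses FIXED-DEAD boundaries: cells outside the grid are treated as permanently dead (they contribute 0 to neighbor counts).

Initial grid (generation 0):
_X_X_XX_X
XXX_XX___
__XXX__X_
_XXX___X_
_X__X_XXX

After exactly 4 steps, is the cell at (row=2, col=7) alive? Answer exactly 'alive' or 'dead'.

Answer: alive

Derivation:
Simulating step by step:
Generation 0 (given above): 23 live cells
Generation 1: 17 live cells
XX_X_XX__
X______X_
X____XX__
_X___X___
_X_X__XXX
Generation 2: 18 live cells
XX____X__
X___X__X_
XX___XX__
XXX_XX___
__X___XX_
Generation 3: 15 live cells
XX_______
_______X_
__XX__X__
X_XXX__X_
__XX_XX__
Generation 4: 12 live cells
_________
_XX______
_XX_X_XX_
_______X_
_XX__XX__

Cell (2,7) at generation 4: 1 -> alive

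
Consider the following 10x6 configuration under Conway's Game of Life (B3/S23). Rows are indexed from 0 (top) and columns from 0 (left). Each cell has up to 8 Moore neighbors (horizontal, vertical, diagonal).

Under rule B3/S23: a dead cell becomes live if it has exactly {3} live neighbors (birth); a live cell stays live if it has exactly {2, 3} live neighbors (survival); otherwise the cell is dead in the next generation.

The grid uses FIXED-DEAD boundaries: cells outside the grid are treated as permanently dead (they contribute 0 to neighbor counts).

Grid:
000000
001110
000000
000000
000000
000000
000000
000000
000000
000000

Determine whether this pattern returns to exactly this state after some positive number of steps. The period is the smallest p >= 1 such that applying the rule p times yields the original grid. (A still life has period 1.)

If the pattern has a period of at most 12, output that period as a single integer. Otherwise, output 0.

Answer: 2

Derivation:
Simulating and comparing each generation to the original:
Gen 0 (original, given above): 3 live cells
Gen 1: 3 live cells, differs from original
Gen 2: 3 live cells, MATCHES original -> period = 2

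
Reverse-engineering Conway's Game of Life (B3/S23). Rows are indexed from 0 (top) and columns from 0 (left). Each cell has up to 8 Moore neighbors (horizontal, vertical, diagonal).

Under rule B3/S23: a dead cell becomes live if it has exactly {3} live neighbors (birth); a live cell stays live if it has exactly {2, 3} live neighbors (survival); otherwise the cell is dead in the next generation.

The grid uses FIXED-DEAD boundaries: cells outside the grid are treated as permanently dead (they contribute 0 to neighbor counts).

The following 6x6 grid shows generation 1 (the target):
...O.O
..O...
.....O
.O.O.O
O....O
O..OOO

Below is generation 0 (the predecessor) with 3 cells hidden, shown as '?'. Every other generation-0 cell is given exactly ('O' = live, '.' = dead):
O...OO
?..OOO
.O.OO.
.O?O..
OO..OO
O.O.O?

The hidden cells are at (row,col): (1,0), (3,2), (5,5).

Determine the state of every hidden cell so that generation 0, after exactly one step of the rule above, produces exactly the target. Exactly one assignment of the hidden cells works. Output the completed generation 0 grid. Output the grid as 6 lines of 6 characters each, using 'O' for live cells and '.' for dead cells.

Answer: O...OO
...OOO
.O.OO.
.O.O..
OO..OO
O.O.OO

Derivation:
Hidden generation-0 cells (in order): (1,0), (3,2), (5,5).
A hidden cell only influences target cells in its own 3x3 neighborhood. Try each of the 2^3 = 8 assignments, step the completed generation 0 forward once under B3/S23, and compare with the target:
  (1,0)=. (3,2)=. (5,5)=. -> step gives (4,4)='O' but target has '.' -> reject
  (1,0)=. (3,2)=. (5,5)=O -> step reproduces the target at every cell -> ACCEPT
  (1,0)=. (3,2)=O (5,5)=. -> step gives (2,1)='O' but target has '.' -> reject
  (1,0)=. (3,2)=O (5,5)=O -> step gives (2,1)='O' but target has '.' -> reject
  (1,0)=O (3,2)=. (5,5)=. -> step gives (1,0)='O' but target has '.' -> reject
  (1,0)=O (3,2)=. (5,5)=O -> step gives (1,0)='O' but target has '.' -> reject
  (1,0)=O (3,2)=O (5,5)=. -> step gives (1,0)='O' but target has '.' -> reject
  (1,0)=O (3,2)=O (5,5)=O -> step gives (1,0)='O' but target has '.' -> reject
Unique solution: (1,0)=dead, (3,2)=dead, (5,5)=live.
Check: live-neighbor counts of every cell in the completed generation 0:
011343
223464
215453
435353
344443
241333
Applying B3/S23 to generation 0 with these counts gives:
...O.O
..O...
.....O
.O.O.O
O....O
O..OOO
which matches the target exactly.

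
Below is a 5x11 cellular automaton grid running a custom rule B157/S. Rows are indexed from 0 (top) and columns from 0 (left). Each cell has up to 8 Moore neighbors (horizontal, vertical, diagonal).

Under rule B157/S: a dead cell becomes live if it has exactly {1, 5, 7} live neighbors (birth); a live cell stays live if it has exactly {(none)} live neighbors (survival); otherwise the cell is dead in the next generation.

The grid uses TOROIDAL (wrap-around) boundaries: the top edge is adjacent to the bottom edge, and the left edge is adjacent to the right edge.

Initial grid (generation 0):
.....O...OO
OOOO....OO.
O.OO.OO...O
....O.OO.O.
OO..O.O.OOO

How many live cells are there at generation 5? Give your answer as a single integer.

Answer: 4

Derivation:
Simulating step by step:
Generation 0 (given above): 26 live cells
Generation 1: 6 live cells
.O......O..
...........
.O.........
O..........
..O..O.....
Generation 2: 24 live cells
O..OOOOO.O.
.......OOO.
..O.......O
...OOOO...O
...OO.OOOOO
Generation 3: 6 live cells
.O........O
...........
.O.........
.O.......O.
.O.........
Generation 4: 9 live cells
.........O.
.........OO
........OOO
........O.O
........O..
Generation 5: 4 live cells
O......O...
.......O...
...........
...........
O..........
Population at generation 5: 4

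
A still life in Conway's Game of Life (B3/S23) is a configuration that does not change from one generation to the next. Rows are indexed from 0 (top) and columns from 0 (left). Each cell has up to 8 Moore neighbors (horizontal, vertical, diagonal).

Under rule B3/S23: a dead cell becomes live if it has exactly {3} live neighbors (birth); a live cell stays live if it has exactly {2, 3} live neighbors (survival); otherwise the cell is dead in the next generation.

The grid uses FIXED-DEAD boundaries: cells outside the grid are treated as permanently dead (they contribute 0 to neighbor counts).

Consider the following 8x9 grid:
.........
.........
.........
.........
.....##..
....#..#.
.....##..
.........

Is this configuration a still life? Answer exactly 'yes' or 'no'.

Compute generation 1 and compare to generation 0 (given above):
Generation 1:
.........
.........
.........
.........
.....##..
....#..#.
.....##..
.........
The grids are IDENTICAL -> still life.

Answer: yes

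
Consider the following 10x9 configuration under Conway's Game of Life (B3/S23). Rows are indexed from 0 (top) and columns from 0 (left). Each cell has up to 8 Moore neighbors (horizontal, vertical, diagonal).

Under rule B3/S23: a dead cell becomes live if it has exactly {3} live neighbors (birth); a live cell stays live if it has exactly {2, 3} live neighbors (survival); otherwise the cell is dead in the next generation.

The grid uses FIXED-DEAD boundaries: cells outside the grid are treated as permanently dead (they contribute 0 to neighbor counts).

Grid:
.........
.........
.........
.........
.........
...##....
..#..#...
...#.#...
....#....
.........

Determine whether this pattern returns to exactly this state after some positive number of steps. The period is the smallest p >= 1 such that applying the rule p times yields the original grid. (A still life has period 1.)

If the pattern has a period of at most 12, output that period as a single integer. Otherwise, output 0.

Answer: 1

Derivation:
Simulating and comparing each generation to the original:
Gen 0 (original, given above): 7 live cells
Gen 1: 7 live cells, MATCHES original -> period = 1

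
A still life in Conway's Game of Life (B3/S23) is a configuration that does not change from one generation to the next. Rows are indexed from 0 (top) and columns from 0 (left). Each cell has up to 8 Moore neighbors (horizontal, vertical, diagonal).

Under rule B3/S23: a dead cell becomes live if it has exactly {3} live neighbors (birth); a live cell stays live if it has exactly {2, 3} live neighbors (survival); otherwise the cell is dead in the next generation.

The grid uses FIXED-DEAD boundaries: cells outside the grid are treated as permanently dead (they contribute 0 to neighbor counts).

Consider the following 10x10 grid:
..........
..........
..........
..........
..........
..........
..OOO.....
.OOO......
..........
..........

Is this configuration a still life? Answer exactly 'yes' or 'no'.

Compute generation 1 and compare to generation 0 (given above):
Generation 1:
..........
..........
..........
..........
..........
...O......
.O..O.....
.O..O.....
..O.......
..........
Cell (5,3) differs: gen0=0 vs gen1=1 -> NOT a still life.

Answer: no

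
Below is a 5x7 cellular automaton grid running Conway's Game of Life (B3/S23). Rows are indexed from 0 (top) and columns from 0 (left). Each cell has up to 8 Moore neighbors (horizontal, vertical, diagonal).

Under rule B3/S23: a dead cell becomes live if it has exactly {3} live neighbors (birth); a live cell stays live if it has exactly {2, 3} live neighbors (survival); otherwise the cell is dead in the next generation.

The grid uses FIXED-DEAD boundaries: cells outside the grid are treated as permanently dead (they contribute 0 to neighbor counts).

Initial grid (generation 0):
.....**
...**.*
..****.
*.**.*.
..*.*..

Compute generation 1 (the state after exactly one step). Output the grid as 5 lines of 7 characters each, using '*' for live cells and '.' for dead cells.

Simulating step by step:
Generation 0 (given above): 15 live cells
Generation 1: 11 live cells
(generation 1 grid is the final answer)

Answer: ....***
..*...*
.*....*
.....*.
.**.*..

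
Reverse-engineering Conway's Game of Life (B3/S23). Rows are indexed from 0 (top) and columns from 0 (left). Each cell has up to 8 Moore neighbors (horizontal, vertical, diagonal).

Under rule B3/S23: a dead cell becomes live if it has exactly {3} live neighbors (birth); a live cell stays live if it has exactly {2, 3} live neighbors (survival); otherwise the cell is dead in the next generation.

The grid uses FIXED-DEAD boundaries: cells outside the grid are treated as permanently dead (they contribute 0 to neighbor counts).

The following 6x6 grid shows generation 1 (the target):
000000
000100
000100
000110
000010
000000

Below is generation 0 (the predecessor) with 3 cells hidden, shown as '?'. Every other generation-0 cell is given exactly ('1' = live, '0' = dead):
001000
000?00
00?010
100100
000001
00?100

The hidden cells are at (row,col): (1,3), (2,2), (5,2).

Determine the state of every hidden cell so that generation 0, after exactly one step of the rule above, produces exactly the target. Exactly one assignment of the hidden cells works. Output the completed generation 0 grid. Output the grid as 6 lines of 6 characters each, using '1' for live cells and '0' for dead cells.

Hidden generation-0 cells (in order): (1,3), (2,2), (5,2).
A hidden cell only influences target cells in its own 3x3 neighborhood. Try each of the 2^3 = 8 assignments, step the completed generation 0 forward once under B3/S23, and compare with the target:
  (1,3)=0 (2,2)=0 (5,2)=0 -> step gives (1,3)='0' but target has '1' -> reject
  (1,3)=0 (2,2)=0 (5,2)=1 -> step gives (1,3)='0' but target has '1' -> reject
  (1,3)=0 (2,2)=1 (5,2)=0 -> step reproduces the target at every cell -> ACCEPT
  (1,3)=0 (2,2)=1 (5,2)=1 -> step gives (4,2)='1' but target has '0' -> reject
  (1,3)=1 (2,2)=0 (5,2)=0 -> step gives (2,4)='1' but target has '0' -> reject
  (1,3)=1 (2,2)=0 (5,2)=1 -> step gives (2,4)='1' but target has '0' -> reject
  (1,3)=1 (2,2)=1 (5,2)=0 -> step gives (1,2)='1' but target has '0' -> reject
  (1,3)=1 (2,2)=1 (5,2)=1 -> step gives (1,2)='1' but target has '0' -> reject
Unique solution: (1,3)=dead, (2,2)=live, (5,2)=dead.
Check: live-neighbor counts of every cell in the completed generation 0:
010100
022311
121311
022232
112230
001021
Applying B3/S23 to generation 0 with these counts gives:
000000
000100
000100
000110
000010
000000
which matches the target exactly.

Answer: 001000
000000
001010
100100
000001
000100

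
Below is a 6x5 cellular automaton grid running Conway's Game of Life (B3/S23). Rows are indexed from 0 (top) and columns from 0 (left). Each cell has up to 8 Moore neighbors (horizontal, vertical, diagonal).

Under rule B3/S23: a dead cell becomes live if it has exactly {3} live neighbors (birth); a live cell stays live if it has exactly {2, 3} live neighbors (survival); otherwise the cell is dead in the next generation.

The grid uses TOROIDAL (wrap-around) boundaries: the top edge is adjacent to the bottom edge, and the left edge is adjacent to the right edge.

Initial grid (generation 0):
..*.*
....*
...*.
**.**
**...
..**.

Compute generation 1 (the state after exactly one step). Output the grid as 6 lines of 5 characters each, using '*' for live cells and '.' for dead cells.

Simulating step by step:
Generation 0 (given above): 12 live cells
Generation 1: 11 live cells
(generation 1 grid is the final answer)

Answer: ..*.*
....*
..**.
.*.*.
.....
*.***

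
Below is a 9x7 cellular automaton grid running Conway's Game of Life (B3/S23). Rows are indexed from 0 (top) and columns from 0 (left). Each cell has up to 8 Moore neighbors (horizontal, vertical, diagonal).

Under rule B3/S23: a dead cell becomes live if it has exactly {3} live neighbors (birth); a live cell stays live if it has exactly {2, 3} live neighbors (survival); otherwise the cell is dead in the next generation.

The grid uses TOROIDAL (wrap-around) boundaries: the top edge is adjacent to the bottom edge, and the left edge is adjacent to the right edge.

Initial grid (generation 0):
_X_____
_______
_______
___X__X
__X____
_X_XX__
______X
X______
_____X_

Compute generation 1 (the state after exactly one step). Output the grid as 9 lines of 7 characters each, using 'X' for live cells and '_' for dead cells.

Answer: _______
_______
_______
_______
__X_X__
__XX___
X______
______X
_______

Derivation:
Simulating step by step:
Generation 0 (given above): 10 live cells
Generation 1: 6 live cells
(generation 1 grid is the final answer)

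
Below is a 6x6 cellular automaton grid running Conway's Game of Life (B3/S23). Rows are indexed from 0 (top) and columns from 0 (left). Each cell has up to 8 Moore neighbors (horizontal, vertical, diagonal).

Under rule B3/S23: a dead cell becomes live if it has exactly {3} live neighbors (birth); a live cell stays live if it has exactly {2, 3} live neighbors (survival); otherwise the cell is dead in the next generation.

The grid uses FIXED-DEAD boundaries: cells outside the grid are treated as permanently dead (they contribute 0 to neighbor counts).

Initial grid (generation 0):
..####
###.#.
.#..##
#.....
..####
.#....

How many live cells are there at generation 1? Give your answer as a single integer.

Simulating step by step:
Generation 0 (given above): 17 live cells
Generation 1: 17 live cells
..#.##
#.....
..####
.##...
.####.
..###.
Population at generation 1: 17

Answer: 17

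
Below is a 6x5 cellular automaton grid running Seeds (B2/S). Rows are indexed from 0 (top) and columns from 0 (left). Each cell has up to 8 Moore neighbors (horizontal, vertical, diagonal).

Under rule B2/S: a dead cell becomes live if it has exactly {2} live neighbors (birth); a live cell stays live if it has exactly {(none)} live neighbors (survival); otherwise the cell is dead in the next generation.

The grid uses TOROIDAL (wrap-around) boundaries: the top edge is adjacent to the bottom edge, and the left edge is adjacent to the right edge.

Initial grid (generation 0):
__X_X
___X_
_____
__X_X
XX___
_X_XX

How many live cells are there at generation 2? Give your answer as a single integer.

Answer: 7

Derivation:
Simulating step by step:
Generation 0 (given above): 10 live cells
Generation 1: 6 live cells
_X___
__X_X
__X_X
___X_
_____
_____
Generation 2: 7 live cells
X_XX_
_____
XX___
__X_X
_____
_____
Population at generation 2: 7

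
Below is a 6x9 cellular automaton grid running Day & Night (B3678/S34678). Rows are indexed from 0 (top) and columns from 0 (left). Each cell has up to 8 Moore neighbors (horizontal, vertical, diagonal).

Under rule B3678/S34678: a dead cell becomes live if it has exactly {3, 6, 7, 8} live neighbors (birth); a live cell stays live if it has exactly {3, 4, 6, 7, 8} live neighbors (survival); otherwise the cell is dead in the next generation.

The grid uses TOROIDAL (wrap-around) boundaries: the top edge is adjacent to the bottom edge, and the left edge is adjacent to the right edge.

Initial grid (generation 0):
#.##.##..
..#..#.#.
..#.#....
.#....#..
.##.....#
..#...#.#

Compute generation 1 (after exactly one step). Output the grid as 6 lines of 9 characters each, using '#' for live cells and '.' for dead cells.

Answer: ..#####.#
..#..#...
.#.#.##..
##.#.....
.##......
..#..#...

Derivation:
Simulating step by step:
Generation 0 (given above): 18 live cells
Generation 1: 19 live cells
(generation 1 grid is the final answer)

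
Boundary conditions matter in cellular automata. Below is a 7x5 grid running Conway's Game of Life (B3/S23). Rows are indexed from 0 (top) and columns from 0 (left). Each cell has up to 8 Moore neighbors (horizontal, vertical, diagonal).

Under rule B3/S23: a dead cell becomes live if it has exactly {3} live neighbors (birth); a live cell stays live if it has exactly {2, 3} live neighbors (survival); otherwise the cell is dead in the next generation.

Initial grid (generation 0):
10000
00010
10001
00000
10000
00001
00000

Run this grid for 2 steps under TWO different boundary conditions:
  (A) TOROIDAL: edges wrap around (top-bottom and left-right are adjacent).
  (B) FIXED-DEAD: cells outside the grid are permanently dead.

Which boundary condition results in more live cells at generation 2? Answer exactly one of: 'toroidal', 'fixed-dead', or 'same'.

Answer: toroidal

Derivation:
Under TOROIDAL boundary, generation 2:
00000
00000
00001
10001
00000
00000
00000
Population = 3

Under FIXED-DEAD boundary, generation 2:
00000
00000
00000
00000
00000
00000
00000
Population = 0

Comparison: toroidal=3, fixed-dead=0 -> toroidal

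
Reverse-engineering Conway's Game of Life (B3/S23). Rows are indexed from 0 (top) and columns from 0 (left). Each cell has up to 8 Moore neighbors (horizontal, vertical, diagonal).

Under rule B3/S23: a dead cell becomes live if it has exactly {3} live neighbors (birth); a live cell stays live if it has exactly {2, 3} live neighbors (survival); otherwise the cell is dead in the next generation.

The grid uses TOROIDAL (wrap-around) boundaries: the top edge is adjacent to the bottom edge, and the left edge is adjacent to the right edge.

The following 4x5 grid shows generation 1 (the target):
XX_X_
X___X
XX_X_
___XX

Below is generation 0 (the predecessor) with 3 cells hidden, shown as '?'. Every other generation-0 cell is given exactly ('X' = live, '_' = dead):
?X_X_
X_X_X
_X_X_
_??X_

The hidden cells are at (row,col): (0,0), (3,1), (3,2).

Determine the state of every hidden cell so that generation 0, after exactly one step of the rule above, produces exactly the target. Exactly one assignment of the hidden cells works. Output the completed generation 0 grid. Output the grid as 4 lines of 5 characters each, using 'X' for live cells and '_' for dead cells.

Hidden generation-0 cells (in order): (0,0), (3,1), (3,2).
A hidden cell only influences target cells in its own 3x3 neighborhood. Try each of the 2^3 = 8 assignments, step the completed generation 0 forward once under B3/S23, and compare with the target:
  (0,0)=_ (3,1)=_ (3,2)=_ -> step reproduces the target at every cell -> ACCEPT
  (0,0)=_ (3,1)=_ (3,2)=X -> step gives (0,3)='_' but target has 'X' -> reject
  (0,0)=_ (3,1)=X (3,2)=_ -> step gives (0,0)='_' but target has 'X' -> reject
  (0,0)=_ (3,1)=X (3,2)=X -> step gives (0,0)='_' but target has 'X' -> reject
  (0,0)=X (3,1)=_ (3,2)=_ -> step gives (1,0)='_' but target has 'X' -> reject
  (0,0)=X (3,1)=_ (3,2)=X -> step gives (0,1)='_' but target has 'X' -> reject
  (0,0)=X (3,1)=X (3,2)=_ -> step gives (0,0)='_' but target has 'X' -> reject
  (0,0)=X (3,1)=X (3,2)=X -> step gives (0,0)='_' but target has 'X' -> reject
Unique solution: (0,0)=dead, (3,1)=dead, (3,2)=dead.
Check: live-neighbor counts of every cell in the completed generation 0:
32434
34443
32434
22523
Applying B3/S23 to generation 0 with these counts gives:
XX_X_
X___X
XX_X_
___XX
which matches the target exactly.

Answer: _X_X_
X_X_X
_X_X_
___X_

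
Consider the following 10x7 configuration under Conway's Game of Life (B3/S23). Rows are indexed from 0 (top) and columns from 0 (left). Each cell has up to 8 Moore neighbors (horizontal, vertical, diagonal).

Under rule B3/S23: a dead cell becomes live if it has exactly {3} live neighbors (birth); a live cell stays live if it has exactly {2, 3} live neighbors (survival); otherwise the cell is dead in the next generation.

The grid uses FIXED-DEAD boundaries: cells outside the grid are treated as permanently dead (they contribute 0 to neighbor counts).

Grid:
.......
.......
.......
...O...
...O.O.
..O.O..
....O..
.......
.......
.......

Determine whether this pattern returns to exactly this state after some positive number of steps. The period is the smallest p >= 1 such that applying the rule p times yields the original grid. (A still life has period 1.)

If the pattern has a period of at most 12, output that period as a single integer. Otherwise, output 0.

Answer: 2

Derivation:
Simulating and comparing each generation to the original:
Gen 0 (original, given above): 6 live cells
Gen 1: 6 live cells, differs from original
Gen 2: 6 live cells, MATCHES original -> period = 2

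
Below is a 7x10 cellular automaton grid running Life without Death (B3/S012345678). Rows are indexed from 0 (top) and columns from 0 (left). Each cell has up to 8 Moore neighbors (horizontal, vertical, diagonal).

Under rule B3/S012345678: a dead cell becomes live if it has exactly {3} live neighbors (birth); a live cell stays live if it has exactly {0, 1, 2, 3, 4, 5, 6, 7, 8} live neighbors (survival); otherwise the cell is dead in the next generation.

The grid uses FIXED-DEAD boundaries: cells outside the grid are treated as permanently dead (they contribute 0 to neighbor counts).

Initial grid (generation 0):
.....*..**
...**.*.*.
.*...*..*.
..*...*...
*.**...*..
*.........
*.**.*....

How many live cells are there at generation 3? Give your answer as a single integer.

Simulating step by step:
Generation 0 (given above): 21 live cells
Generation 1: 31 live cells
....**.***
...**.*.*.
.******.*.
..**..**..
*.**...*..
*...*.....
****.*....
Generation 2: 37 live cells
...*******
...**.*.*.
.******.*.
..**..***.
*.***.**..
*...*.....
******....
Generation 3: 40 live cells
...*******
...**.*.*.
.******.**
..**..***.
*.***.***.
*...*.*...
******....
Population at generation 3: 40

Answer: 40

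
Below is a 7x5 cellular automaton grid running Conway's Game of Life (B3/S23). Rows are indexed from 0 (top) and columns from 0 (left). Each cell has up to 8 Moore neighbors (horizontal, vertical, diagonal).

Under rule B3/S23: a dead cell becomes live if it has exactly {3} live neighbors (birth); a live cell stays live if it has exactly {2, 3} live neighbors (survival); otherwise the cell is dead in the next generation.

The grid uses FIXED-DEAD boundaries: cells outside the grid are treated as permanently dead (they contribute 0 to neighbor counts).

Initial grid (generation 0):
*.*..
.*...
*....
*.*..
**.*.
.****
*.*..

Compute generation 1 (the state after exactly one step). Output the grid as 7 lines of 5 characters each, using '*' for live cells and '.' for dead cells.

Simulating step by step:
Generation 0 (given above): 15 live cells
Generation 1: 10 live cells
(generation 1 grid is the final answer)

Answer: .*...
**...
*....
*.*..
*...*
....*
..*..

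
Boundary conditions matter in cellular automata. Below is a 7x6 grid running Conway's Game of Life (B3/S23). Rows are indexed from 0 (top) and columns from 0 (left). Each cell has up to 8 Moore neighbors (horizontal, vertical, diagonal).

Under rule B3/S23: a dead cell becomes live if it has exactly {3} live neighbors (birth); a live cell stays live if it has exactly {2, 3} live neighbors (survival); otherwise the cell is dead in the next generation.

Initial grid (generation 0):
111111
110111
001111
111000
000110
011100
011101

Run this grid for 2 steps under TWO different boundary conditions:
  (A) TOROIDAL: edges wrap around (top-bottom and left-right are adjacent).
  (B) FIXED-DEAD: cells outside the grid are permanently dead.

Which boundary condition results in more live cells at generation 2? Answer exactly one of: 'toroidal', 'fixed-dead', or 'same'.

Answer: fixed-dead

Derivation:
Under TOROIDAL boundary, generation 2:
000000
000000
000000
110001
000000
110000
100000
Population = 6

Under FIXED-DEAD boundary, generation 2:
000000
000000
000000
000011
110000
111110
001000
Population = 10

Comparison: toroidal=6, fixed-dead=10 -> fixed-dead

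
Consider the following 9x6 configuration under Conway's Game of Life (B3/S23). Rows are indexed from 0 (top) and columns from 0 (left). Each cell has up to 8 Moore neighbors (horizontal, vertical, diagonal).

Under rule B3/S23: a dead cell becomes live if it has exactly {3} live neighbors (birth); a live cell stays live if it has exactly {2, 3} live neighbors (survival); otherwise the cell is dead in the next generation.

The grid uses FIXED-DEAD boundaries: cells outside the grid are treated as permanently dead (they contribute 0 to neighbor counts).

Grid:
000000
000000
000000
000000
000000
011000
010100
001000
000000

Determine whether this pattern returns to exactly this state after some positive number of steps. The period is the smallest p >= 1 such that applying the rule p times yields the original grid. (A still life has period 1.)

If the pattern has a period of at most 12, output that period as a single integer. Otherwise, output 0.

Simulating and comparing each generation to the original:
Gen 0 (original, given above): 5 live cells
Gen 1: 5 live cells, MATCHES original -> period = 1

Answer: 1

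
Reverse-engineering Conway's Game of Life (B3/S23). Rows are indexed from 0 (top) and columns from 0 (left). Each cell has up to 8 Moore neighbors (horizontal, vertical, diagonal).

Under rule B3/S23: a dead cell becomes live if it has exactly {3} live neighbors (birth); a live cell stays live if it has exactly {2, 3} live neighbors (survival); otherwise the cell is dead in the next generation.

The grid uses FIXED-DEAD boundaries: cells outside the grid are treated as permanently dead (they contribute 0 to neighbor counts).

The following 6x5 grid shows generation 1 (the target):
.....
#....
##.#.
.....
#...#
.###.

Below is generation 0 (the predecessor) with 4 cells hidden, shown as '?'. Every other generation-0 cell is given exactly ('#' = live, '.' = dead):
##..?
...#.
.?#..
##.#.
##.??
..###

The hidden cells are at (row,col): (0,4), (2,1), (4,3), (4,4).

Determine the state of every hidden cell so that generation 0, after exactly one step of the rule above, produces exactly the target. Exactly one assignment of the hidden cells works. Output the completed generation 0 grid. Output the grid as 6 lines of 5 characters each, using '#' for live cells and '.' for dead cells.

Hidden generation-0 cells (in order): (0,4), (2,1), (4,3), (4,4).
A hidden cell only influences target cells in its own 3x3 neighborhood. Try each of the 2^4 = 16 assignments, step the completed generation 0 forward once under B3/S23, and compare with the target:
  (0,4)=. (2,1)=. (4,3)=. (4,4)=. -> step gives (1,0)='.' but target has '#' -> reject
  (0,4)=. (2,1)=. (4,3)=. (4,4)=# -> step gives (1,0)='.' but target has '#' -> reject
  (0,4)=. (2,1)=. (4,3)=# (4,4)=. -> step gives (1,0)='.' but target has '#' -> reject
  (0,4)=. (2,1)=. (4,3)=# (4,4)=# -> step gives (1,0)='.' but target has '#' -> reject
  (0,4)=. (2,1)=# (4,3)=. (4,4)=. -> step reproduces the target at every cell -> ACCEPT
  (0,4)=. (2,1)=# (4,3)=. (4,4)=# -> step gives (3,3)='#' but target has '.' -> reject
  (0,4)=. (2,1)=# (4,3)=# (4,4)=. -> step gives (3,3)='#' but target has '.' -> reject
  (0,4)=. (2,1)=# (4,3)=# (4,4)=# -> step gives (3,3)='#' but target has '.' -> reject
  (0,4)=# (2,1)=. (4,3)=. (4,4)=. -> step gives (1,0)='.' but target has '#' -> reject
  (0,4)=# (2,1)=. (4,3)=. (4,4)=# -> step gives (1,0)='.' but target has '#' -> reject
  (0,4)=# (2,1)=. (4,3)=# (4,4)=. -> step gives (1,0)='.' but target has '#' -> reject
  (0,4)=# (2,1)=. (4,3)=# (4,4)=# -> step gives (1,0)='.' but target has '#' -> reject
  (0,4)=# (2,1)=# (4,3)=. (4,4)=. -> step gives (1,3)='#' but target has '.' -> reject
  (0,4)=# (2,1)=# (4,3)=. (4,4)=# -> step gives (1,3)='#' but target has '.' -> reject
  (0,4)=# (2,1)=# (4,3)=# (4,4)=. -> step gives (1,3)='#' but target has '.' -> reject
  (0,4)=# (2,1)=# (4,3)=# (4,4)=# -> step gives (1,3)='#' but target has '.' -> reject
Unique solution: (0,4)=dead, (2,1)=live, (4,3)=dead, (4,4)=dead.
Check: live-neighbor counts of every cell in the completed generation 0:
11211
34411
33432
45511
34543
23221
Applying B3/S23 to generation 0 with these counts gives:
.....
#....
##.#.
.....
#...#
.###.
which matches the target exactly.

Answer: ##...
...#.
.##..
##.#.
##...
..###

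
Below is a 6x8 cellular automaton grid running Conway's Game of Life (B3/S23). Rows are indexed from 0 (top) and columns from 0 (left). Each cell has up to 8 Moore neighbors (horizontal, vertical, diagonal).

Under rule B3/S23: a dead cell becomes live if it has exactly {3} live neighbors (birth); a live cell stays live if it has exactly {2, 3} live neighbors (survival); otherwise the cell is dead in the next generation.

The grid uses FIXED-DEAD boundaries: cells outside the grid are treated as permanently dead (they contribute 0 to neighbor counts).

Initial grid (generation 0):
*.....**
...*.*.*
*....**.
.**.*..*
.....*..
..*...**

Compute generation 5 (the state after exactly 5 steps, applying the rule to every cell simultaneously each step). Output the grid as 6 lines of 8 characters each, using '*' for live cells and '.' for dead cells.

Simulating step by step:
Generation 0 (given above): 17 live cells
Generation 1: 18 live cells
......**
....**.*
.***.*.*
.*..*...
.***.*.*
......*.
Generation 2: 22 live cells
.....***
..****.*
.***.*..
*....*..
.******.
..*...*.
Generation 3: 17 live cells
...*.*.*
.*.....*
.*...*..
*.......
.****.*.
.**.*.*.
Generation 4: 13 live cells
......*.
..*.*...
**......
*..***..
*...*...
.*..*...
Generation 5: 11 live cells
(generation 5 grid is the final answer)

Answer: ........
.*......
***..*..
*..***..
**......
........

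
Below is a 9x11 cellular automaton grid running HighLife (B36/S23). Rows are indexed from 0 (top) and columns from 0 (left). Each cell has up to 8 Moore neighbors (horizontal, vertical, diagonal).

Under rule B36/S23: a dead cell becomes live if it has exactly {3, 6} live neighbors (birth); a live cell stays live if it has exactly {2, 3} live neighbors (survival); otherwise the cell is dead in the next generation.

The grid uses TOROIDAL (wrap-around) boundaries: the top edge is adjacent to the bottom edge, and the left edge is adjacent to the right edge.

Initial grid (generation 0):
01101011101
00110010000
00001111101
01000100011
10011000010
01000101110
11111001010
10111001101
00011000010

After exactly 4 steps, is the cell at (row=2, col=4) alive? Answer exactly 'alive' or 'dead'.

Simulating step by step:
Generation 0 (given above): 46 live cells
Generation 1: 35 live cells
01011011110
11100100000
10111001101
00010001000
11101110000
00000111010
00000100000
10000101000
00000010000
Generation 2: 32 live cells
11011011100
00010100000
10001011101
00000001101
01111000100
01000001000
00001111100
00000100000
00001000000
Generation 3: 38 live cells
00110011000
01110001011
10001110101
01101110001
11110000110
01000000000
00001101100
00000001000
00011011000
Generation 4: 29 live cells
01000100000
01000000011
00000000100
10000010100
00011100011
11011001010
00000011100
00010000000
00111100100

Cell (2,4) at generation 4: 0 -> dead

Answer: dead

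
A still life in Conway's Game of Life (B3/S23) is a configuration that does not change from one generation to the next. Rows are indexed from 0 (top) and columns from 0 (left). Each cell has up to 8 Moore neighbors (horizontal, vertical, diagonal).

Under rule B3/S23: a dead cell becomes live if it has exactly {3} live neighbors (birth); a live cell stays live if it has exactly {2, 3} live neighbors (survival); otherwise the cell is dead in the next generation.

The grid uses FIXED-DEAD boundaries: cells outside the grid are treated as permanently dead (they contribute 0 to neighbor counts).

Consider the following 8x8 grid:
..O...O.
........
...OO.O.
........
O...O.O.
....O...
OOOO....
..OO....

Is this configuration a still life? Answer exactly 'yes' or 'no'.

Compute generation 1 and compare to generation 0 (given above):
Generation 1:
........
...O.O..
........
...OO...
.....O..
O.O.OO..
.O..O...
...O....
Cell (0,2) differs: gen0=1 vs gen1=0 -> NOT a still life.

Answer: no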